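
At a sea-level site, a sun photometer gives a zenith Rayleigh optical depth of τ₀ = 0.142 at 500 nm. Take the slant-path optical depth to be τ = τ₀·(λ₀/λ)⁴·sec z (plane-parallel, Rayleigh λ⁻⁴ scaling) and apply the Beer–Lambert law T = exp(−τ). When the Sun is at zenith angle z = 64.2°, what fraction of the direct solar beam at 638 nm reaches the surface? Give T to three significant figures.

sec 64.2° = 2.2976.
τ = 0.142 × (500/638)⁴ × 2.2976 = 0.142 × 0.3772 × 2.2976 = 0.1231.
T = exp(−0.1231) = 0.8842.

0.884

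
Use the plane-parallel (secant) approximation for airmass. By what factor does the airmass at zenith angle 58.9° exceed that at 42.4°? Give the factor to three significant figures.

1.43

X(58.9°)/X(42.4°) = sec 58.9° / sec 42.4° = cos 42.4° / cos 58.9° = 0.7385/0.5165 = 1.4296.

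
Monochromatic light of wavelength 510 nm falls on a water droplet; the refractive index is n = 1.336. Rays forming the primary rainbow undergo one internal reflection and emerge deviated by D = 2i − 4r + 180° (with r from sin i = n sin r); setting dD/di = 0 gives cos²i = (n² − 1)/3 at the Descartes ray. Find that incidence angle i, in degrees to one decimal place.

59.2°

cos²i = (1.336² − 1)/3 = (1.78490 − 1)/3 = 0.26163.
cos i = 0.51150, so i = 59.236°.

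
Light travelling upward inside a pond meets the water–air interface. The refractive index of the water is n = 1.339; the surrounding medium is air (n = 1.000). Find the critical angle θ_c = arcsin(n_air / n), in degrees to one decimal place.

sin θ_c = n_air / n = 1.000 / 1.339 = 0.7468.
θ_c = arcsin(0.7468) = 48.32°.

48.3°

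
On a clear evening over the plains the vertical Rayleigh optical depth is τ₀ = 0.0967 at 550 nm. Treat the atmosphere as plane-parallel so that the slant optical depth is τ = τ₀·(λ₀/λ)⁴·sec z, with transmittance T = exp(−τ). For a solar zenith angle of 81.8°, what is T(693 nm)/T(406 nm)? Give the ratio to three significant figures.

7.50

Airmass: sec 81.8° = 7.0112.
τ(693 nm) = 0.0967 × (550/693)⁴ × 7.0112 = 0.0967 × 0.3968 × 7.0112 = 0.2690.
τ(406 nm) = 0.0967 × (550/406)⁴ × 7.0112 = 0.0967 × 3.3678 × 7.0112 = 2.2833.
T(693)/T(406) = exp(τ_B − τ_A) = exp(2.0143) = 7.4956.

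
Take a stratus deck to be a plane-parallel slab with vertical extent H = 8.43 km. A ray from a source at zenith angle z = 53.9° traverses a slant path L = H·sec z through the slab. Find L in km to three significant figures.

14.3 km

sec z = 1/cos 53.9° = 1.6972.
L = 8.43 × 1.6972 = 14.308 km.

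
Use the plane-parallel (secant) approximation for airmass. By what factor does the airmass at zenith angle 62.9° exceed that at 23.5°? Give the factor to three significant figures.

X(62.9°)/X(23.5°) = sec 62.9° / sec 23.5° = cos 23.5° / cos 62.9° = 0.9171/0.4555 = 2.0131.

2.01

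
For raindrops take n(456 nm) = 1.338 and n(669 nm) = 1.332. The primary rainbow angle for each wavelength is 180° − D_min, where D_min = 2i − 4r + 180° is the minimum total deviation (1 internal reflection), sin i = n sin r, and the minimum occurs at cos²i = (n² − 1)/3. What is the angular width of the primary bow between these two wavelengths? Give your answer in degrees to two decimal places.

0.87°

At 456 nm (n = 1.338): cos²i = 0.26341 → i = 59.120°, r = 39.899°, D_min = 138.643°, rainbow angle = 41.357°.
At 669 nm (n = 1.332): cos²i = 0.25807 → i = 59.469°, r = 40.290°, D_min = 137.776°, rainbow angle = 42.224°.
Angular width = |41.357° − 42.224°| = 0.867°.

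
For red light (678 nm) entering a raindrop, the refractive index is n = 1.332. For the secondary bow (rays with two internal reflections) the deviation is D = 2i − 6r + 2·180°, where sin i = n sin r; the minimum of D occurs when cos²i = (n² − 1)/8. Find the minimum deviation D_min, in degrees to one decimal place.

cos²i = (1.77422 − 1)/8 = 0.09678; i = arccos(0.31109) = 71.875°.
sin r = sin 71.875°/1.332 = 0.71350; r = 45.520°.
D_min = 2·71.875° − 6·45.520° + 360° = 230.628°.

230.6°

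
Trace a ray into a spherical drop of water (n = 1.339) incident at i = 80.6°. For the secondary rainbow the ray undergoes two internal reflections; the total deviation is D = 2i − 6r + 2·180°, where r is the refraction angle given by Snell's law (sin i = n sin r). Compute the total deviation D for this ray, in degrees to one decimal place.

236.4°

sin r = sin 80.6° / 1.339 = 0.9866/1.339 = 0.7368; r = 47.46°.
D = 2·80.6° − 6·47.46° + 2·180° = 161.20° − 284.76° + 360° = 236.44°.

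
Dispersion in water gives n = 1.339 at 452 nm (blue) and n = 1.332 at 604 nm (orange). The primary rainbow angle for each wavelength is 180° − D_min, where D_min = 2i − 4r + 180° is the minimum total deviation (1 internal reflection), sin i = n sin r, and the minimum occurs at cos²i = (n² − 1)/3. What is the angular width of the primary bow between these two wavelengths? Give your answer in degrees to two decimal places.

At 452 nm (n = 1.339): cos²i = 0.26431 → i = 59.062°, r = 39.834°, D_min = 138.786°, rainbow angle = 41.214°.
At 604 nm (n = 1.332): cos²i = 0.25807 → i = 59.469°, r = 40.290°, D_min = 137.776°, rainbow angle = 42.224°.
Angular width = |41.214° − 42.224°| = 1.010°.

1.01°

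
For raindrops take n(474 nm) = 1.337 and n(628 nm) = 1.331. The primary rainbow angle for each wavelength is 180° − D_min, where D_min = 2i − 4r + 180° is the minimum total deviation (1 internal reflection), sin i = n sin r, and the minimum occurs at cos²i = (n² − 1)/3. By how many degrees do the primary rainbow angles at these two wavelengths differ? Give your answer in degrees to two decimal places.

At 474 nm (n = 1.337): cos²i = 0.26252 → i = 59.178°, r = 39.964°, D_min = 138.500°, rainbow angle = 41.500°.
At 628 nm (n = 1.331): cos²i = 0.25719 → i = 59.527°, r = 40.356°, D_min = 137.630°, rainbow angle = 42.370°.
Angular width = |41.500° − 42.370°| = 0.870°.

0.87°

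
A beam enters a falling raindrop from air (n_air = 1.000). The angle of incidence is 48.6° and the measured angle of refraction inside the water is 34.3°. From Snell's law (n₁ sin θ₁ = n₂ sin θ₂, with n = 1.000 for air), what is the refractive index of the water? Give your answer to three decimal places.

1.331

n = sin θ_i / sin θ_r = sin 48.6° / sin 34.3° = 0.7501 / 0.5635 = 1.3311.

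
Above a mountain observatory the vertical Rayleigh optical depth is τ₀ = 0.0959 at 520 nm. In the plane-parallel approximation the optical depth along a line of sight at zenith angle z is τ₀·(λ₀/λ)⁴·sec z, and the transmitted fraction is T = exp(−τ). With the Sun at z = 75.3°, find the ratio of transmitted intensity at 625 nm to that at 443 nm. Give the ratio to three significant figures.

1.71

Airmass: sec 75.3° = 3.9408.
τ(625 nm) = 0.0959 × (520/625)⁴ × 3.9408 = 0.0959 × 0.4792 × 3.9408 = 0.1811.
τ(443 nm) = 0.0959 × (520/443)⁴ × 3.9408 = 0.0959 × 1.8984 × 3.9408 = 0.7175.
T(625)/T(443) = exp(τ_B − τ_A) = exp(0.5364) = 1.7098.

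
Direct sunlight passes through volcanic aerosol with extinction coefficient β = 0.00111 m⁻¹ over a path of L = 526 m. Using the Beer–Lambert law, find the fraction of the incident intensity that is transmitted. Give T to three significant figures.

τ = β·L = 0.00111 × 526 = 0.5839.
T = exp(−0.5839) = 0.5577.

0.558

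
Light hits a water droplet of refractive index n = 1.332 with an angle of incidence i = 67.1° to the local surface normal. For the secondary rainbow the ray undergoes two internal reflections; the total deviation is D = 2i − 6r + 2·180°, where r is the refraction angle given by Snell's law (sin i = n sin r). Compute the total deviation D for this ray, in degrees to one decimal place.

sin r = sin 67.1° / 1.332 = 0.9212/1.332 = 0.6916; r = 43.76°.
D = 2·67.1° − 6·43.76° + 2·180° = 134.20° − 262.53° + 360° = 231.67°.

231.7°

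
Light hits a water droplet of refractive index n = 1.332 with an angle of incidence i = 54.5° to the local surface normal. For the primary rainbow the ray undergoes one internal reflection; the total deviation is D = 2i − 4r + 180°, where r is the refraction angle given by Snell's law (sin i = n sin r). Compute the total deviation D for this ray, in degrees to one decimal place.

138.3°

sin r = sin 54.5° / 1.332 = 0.8141/1.332 = 0.6112; r = 37.68°.
D = 2·54.5° − 4·37.68° + 180° = 109.00° − 150.70° + 180° = 138.30°.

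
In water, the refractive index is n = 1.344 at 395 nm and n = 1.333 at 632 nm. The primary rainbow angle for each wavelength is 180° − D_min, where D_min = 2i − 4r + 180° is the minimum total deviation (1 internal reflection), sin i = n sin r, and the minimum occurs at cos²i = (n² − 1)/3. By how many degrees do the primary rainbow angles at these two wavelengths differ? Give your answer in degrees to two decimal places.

1.57°

At 395 nm (n = 1.344): cos²i = 0.26878 → i = 58.772°, r = 39.512°, D_min = 139.495°, rainbow angle = 40.505°.
At 632 nm (n = 1.333): cos²i = 0.25896 → i = 59.410°, r = 40.225°, D_min = 137.922°, rainbow angle = 42.078°.
Angular width = |40.505° − 42.078°| = 1.573°.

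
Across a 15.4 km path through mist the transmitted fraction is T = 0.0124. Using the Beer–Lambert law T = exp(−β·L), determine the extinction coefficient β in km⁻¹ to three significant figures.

Beer–Lambert: T = exp(−βL) ⇒ β = −ln(T)/L = −ln(0.0124)/15.4 = 4.3901/15.4 = 0.2851 km⁻¹.

0.285 km⁻¹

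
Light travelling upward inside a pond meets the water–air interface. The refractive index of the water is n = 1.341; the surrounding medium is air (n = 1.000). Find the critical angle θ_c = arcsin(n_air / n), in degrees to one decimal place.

48.2°

sin θ_c = n_air / n = 1.000 / 1.341 = 0.7457.
θ_c = arcsin(0.7457) = 48.22°.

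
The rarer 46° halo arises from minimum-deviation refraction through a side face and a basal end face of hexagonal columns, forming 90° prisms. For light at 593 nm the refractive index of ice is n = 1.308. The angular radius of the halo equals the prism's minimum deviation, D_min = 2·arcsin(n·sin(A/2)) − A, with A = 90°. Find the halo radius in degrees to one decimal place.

45.3°

n·sin(A/2) = 1.308 × sin 45° = 1.308 × 0.7071 = 0.9249.
D_min = 2·arcsin(0.9249) − 90° = 2 × 67.653° − 90° = 45.305°.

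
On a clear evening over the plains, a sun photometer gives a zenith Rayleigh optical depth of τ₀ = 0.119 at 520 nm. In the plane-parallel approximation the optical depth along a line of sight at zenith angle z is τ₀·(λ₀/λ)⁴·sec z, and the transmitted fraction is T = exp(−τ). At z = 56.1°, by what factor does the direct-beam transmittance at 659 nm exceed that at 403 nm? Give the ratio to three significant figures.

Airmass: sec 56.1° = 1.7929.
τ(659 nm) = 0.119 × (520/659)⁴ × 1.7929 = 0.119 × 0.3877 × 1.7929 = 0.0827.
τ(403 nm) = 0.119 × (520/403)⁴ × 1.7929 = 0.119 × 2.7720 × 1.7929 = 0.5914.
T(659)/T(403) = exp(τ_B − τ_A) = exp(0.5087) = 1.6632.

1.66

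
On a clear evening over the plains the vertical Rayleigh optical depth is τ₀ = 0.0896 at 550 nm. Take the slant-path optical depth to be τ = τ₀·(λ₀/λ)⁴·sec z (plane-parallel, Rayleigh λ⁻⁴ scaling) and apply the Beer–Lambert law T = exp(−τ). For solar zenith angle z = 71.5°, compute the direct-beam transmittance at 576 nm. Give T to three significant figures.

sec 71.5° = 3.1515.
τ = 0.0896 × (550/576)⁴ × 3.1515 = 0.0896 × 0.8313 × 3.1515 = 0.2347.
T = exp(−0.2347) = 0.7908.

0.791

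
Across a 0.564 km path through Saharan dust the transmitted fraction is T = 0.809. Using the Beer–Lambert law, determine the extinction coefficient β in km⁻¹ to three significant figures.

Beer–Lambert: T = exp(−βL) ⇒ β = −ln(T)/L = −ln(0.809)/0.564 = 0.2120/0.564 = 0.3758 km⁻¹.

0.376 km⁻¹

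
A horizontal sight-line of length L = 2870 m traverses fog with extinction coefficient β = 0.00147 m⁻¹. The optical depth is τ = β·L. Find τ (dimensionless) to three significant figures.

4.22

τ = β·L = 0.00147 × 2870 = 4.2189.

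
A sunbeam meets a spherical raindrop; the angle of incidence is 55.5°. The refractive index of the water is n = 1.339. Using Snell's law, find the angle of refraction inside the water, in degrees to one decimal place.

38.0°

Snell: sin θ_r = sin θ_i / n = sin 55.5° / 1.339 = 0.8241 / 1.339 = 0.6155.
θ_r = arcsin(0.6155) = 37.99°.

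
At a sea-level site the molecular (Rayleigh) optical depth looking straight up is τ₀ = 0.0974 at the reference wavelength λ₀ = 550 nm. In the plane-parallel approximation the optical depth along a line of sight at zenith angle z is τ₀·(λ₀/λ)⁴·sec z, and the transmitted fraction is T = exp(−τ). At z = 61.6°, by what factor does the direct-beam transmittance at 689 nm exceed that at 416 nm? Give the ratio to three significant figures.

1.72

Airmass: sec 61.6° = 2.1025.
τ(689 nm) = 0.0974 × (550/689)⁴ × 2.1025 = 0.0974 × 0.4060 × 2.1025 = 0.0832.
τ(416 nm) = 0.0974 × (550/416)⁴ × 2.1025 = 0.0974 × 3.0555 × 2.1025 = 0.6257.
T(689)/T(416) = exp(τ_B − τ_A) = exp(0.5426) = 1.7204.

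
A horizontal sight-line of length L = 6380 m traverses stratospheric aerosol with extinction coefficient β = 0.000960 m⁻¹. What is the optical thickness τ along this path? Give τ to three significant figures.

6.12

τ = β·L = 0.000960 × 6380 = 6.1248.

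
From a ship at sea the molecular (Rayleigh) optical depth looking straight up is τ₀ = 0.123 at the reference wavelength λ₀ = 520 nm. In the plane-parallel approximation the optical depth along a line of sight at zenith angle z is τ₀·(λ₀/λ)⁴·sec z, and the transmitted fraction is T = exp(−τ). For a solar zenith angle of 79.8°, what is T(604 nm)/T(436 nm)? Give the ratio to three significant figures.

Airmass: sec 79.8° = 5.6470.
τ(604 nm) = 0.123 × (520/604)⁴ × 5.6470 = 0.123 × 0.5494 × 5.6470 = 0.3816.
τ(436 nm) = 0.123 × (520/436)⁴ × 5.6470 = 0.123 × 2.0233 × 5.6470 = 1.4054.
T(604)/T(436) = exp(τ_B − τ_A) = exp(1.0238) = 2.7837.

2.78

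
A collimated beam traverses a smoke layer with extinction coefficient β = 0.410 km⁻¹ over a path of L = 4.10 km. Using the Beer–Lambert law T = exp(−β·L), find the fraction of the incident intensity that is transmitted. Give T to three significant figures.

0.186

τ = β·L = 0.410 × 4.10 = 1.6810.
T = exp(−1.6810) = 0.1862.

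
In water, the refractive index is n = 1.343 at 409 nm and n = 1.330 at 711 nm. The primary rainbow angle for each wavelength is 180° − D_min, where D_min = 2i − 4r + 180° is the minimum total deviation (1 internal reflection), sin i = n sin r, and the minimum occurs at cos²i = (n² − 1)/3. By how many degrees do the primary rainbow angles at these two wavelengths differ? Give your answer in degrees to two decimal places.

At 409 nm (n = 1.343): cos²i = 0.26788 → i = 58.830°, r = 39.577°, D_min = 139.354°, rainbow angle = 40.646°.
At 711 nm (n = 1.330): cos²i = 0.25630 → i = 59.585°, r = 40.422°, D_min = 137.484°, rainbow angle = 42.516°.
Angular width = |40.646° − 42.516°| = 1.871°.

1.87°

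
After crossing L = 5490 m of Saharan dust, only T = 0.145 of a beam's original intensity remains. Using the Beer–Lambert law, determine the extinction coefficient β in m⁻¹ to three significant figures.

0.000352 m⁻¹

Beer–Lambert: T = exp(−βL) ⇒ β = −ln(T)/L = −ln(0.145)/5490 = 1.9310/5490 = 0.0003517 m⁻¹.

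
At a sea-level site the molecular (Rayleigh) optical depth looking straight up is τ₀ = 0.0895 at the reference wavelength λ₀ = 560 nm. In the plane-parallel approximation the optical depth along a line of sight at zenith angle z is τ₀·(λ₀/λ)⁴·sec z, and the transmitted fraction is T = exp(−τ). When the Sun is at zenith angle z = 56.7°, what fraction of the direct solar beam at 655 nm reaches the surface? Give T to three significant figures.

sec 56.7° = 1.8214.
τ = 0.0895 × (560/655)⁴ × 1.8214 = 0.0895 × 0.5343 × 1.8214 = 0.0871.
T = exp(−0.0871) = 0.9166.

0.917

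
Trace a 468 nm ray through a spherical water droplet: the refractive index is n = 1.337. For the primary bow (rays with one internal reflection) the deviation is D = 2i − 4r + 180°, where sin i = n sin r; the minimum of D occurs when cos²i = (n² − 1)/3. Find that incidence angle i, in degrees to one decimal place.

cos²i = (1.337² − 1)/3 = (1.78757 − 1)/3 = 0.26252.
cos i = 0.51237, so i = 59.178°.

59.2°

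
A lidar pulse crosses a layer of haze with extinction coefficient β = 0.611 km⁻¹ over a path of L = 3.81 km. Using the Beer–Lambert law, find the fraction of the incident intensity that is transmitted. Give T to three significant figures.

τ = β·L = 0.611 × 3.81 = 2.3279.
T = exp(−2.3279) = 0.0975.

0.0975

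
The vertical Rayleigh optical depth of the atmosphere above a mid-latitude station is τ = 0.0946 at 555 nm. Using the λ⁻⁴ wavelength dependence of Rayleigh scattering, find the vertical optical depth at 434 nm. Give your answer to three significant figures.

τ(434 nm) = τ(555 nm) × (555/434)⁴ = 0.0946 × (1.2788)⁴ = 0.0946 × 2.6743 = 0.2530.

0.253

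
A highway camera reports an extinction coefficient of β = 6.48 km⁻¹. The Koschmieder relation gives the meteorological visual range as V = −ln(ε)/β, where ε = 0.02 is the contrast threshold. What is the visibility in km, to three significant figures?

0.604 km

V = −ln(0.02) / 6.48 = 3.912 / 6.48 = 0.6037 km.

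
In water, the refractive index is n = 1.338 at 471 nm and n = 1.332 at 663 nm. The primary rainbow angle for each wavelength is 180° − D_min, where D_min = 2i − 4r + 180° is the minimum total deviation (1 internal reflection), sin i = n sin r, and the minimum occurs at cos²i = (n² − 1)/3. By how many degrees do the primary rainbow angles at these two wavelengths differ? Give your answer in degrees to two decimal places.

At 471 nm (n = 1.338): cos²i = 0.26341 → i = 59.120°, r = 39.899°, D_min = 138.643°, rainbow angle = 41.357°.
At 663 nm (n = 1.332): cos²i = 0.25807 → i = 59.469°, r = 40.290°, D_min = 137.776°, rainbow angle = 42.224°.
Angular width = |41.357° − 42.224°| = 0.867°.

0.87°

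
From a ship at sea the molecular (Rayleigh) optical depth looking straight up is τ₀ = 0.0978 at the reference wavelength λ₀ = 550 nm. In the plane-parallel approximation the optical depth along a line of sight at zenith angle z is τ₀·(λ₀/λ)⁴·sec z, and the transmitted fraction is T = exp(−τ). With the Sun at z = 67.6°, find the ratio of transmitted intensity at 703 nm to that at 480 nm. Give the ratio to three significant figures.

Airmass: sec 67.6° = 2.6242.
τ(703 nm) = 0.0978 × (550/703)⁴ × 2.6242 = 0.0978 × 0.3747 × 2.6242 = 0.0962.
τ(480 nm) = 0.0978 × (550/480)⁴ × 2.6242 = 0.0978 × 1.7238 × 2.6242 = 0.4424.
T(703)/T(480) = exp(τ_B − τ_A) = exp(0.3463) = 1.4138.

1.41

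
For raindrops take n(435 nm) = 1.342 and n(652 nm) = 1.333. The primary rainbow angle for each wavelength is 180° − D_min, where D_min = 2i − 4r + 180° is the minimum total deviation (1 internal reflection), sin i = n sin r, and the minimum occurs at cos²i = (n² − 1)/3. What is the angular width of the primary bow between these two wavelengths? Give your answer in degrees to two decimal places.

At 435 nm (n = 1.342): cos²i = 0.26699 → i = 58.888°, r = 39.641°, D_min = 139.213°, rainbow angle = 40.787°.
At 652 nm (n = 1.333): cos²i = 0.25896 → i = 59.410°, r = 40.225°, D_min = 137.922°, rainbow angle = 42.078°.
Angular width = |40.787° − 42.078°| = 1.291°.

1.29°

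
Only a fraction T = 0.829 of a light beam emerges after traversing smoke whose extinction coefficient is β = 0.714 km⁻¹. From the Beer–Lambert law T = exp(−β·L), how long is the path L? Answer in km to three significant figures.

0.263 km

Beer–Lambert: T = exp(−βL) ⇒ L = −ln(T)/β = −ln(0.829)/0.714 = 0.1875/0.714 = 0.2627 km.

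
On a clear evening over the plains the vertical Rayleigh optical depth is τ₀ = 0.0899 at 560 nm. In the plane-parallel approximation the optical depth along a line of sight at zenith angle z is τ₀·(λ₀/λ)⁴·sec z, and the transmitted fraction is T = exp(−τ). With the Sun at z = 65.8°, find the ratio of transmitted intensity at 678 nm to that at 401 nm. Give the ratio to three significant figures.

2.08

Airmass: sec 65.8° = 2.4395.
τ(678 nm) = 0.0899 × (560/678)⁴ × 2.4395 = 0.0899 × 0.4654 × 2.4395 = 0.1021.
τ(401 nm) = 0.0899 × (560/401)⁴ × 2.4395 = 0.0899 × 3.8034 × 2.4395 = 0.8341.
T(678)/T(401) = exp(τ_B − τ_A) = exp(0.7321) = 2.0794.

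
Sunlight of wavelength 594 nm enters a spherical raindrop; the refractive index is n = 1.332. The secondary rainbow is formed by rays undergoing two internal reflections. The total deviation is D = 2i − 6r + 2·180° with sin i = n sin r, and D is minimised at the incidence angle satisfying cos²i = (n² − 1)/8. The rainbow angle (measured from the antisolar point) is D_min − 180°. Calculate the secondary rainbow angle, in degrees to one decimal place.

cos²i = (1.77422 − 1)/8 = 0.09678; i = arccos(0.31109) = 71.875°.
sin r = sin 71.875°/1.332 = 0.71350; r = 45.520°.
D_min = 2·71.875° − 6·45.520° + 360° = 230.628°.
Rainbow angle = D_min − 180° = 50.628°.

50.6°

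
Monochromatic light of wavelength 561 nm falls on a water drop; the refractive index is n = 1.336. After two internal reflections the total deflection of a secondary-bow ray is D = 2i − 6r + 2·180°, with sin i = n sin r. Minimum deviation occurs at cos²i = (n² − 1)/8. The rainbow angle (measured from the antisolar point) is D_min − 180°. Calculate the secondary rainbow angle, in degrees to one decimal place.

cos²i = (1.78490 − 1)/8 = 0.09811; i = arccos(0.31323) = 71.746°.
sin r = sin 71.746°/1.336 = 0.71084; r = 45.303°.
D_min = 2·71.746° − 6·45.303° + 360° = 231.674°.
Rainbow angle = D_min − 180° = 51.674°.

51.7°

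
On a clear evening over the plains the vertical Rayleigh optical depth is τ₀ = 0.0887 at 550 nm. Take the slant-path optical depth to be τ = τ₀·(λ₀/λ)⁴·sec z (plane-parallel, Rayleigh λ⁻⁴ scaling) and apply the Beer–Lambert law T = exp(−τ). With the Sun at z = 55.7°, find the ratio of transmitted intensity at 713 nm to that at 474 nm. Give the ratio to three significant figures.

Airmass: sec 55.7° = 1.7745.
τ(713 nm) = 0.0887 × (550/713)⁴ × 1.7745 = 0.0887 × 0.3541 × 1.7745 = 0.0557.
τ(474 nm) = 0.0887 × (550/474)⁴ × 1.7745 = 0.0887 × 1.8127 × 1.7745 = 0.2853.
T(713)/T(474) = exp(τ_B − τ_A) = exp(0.2296) = 1.2581.

1.26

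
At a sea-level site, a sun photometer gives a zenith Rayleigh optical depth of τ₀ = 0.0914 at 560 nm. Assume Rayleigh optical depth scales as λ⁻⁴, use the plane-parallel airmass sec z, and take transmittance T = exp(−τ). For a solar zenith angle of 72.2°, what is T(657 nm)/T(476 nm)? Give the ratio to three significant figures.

1.51

Airmass: sec 72.2° = 3.2712.
τ(657 nm) = 0.0914 × (560/657)⁴ × 3.2712 = 0.0914 × 0.5278 × 3.2712 = 0.1578.
τ(476 nm) = 0.0914 × (560/476)⁴ × 3.2712 = 0.0914 × 1.9157 × 3.2712 = 0.5728.
T(657)/T(476) = exp(τ_B − τ_A) = exp(0.4150) = 1.5143.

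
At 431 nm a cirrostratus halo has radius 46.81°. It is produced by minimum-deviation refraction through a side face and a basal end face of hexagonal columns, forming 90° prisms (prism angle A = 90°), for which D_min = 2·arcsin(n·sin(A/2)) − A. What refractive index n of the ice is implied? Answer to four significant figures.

1.315

Rearranging: n = sin((D_min + A)/2) / sin(A/2).
(D_min + A)/2 = (46.81° + 90°)/2 = 68.405°.
n = sin 68.405° / sin 45° = 0.9298 / 0.7071 = 1.3149.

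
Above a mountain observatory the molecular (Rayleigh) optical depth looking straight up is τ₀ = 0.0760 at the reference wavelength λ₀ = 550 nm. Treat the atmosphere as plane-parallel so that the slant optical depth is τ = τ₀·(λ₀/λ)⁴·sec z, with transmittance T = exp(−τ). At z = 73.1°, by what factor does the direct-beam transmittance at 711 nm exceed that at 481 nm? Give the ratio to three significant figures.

Airmass: sec 73.1° = 3.4399.
τ(711 nm) = 0.0760 × (550/711)⁴ × 3.4399 = 0.0760 × 0.3581 × 3.4399 = 0.0936.
τ(481 nm) = 0.0760 × (550/481)⁴ × 3.4399 = 0.0760 × 1.7095 × 3.4399 = 0.4469.
T(711)/T(481) = exp(τ_B − τ_A) = exp(0.3533) = 1.4238.

1.42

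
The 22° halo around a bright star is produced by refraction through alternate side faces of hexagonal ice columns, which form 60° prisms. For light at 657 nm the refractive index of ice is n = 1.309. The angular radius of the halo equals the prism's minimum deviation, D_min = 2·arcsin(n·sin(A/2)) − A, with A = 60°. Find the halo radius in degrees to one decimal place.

21.8°

n·sin(A/2) = 1.309 × sin 30° = 1.309 × 0.5000 = 0.6545.
D_min = 2·arcsin(0.6545) − 60° = 2 × 40.882° − 60° = 21.763°.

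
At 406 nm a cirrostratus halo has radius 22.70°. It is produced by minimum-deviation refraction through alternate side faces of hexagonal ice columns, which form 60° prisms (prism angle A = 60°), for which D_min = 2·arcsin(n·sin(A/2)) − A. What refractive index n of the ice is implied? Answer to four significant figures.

1.321

Rearranging: n = sin((D_min + A)/2) / sin(A/2).
(D_min + A)/2 = (22.70° + 60°)/2 = 41.350°.
n = sin 41.350° / sin 30° = 0.6607 / 0.5000 = 1.3213.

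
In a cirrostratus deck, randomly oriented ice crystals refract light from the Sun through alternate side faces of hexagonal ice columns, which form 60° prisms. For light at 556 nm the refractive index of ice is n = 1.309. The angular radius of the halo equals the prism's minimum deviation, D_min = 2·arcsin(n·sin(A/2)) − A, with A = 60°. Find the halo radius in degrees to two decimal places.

n·sin(A/2) = 1.309 × sin 30° = 1.309 × 0.5000 = 0.6545.
D_min = 2·arcsin(0.6545) − 60° = 2 × 40.882° − 60° = 21.763°.

21.76°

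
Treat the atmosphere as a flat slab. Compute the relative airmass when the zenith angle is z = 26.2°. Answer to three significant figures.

1.11

X = sec z = 1/cos 26.2° = 1/0.8973 = 1.1145.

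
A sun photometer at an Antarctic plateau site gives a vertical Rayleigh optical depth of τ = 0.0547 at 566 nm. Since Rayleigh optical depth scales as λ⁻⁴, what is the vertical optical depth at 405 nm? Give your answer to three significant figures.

τ(405 nm) = τ(566 nm) × (566/405)⁴ = 0.0547 × (1.3975)⁴ = 0.0547 × 3.8146 = 0.2087.

0.209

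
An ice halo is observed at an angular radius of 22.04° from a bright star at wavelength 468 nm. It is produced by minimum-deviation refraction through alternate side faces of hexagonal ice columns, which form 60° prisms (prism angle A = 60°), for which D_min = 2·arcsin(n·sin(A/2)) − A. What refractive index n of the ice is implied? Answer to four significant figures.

Rearranging: n = sin((D_min + A)/2) / sin(A/2).
(D_min + A)/2 = (22.04° + 60°)/2 = 41.020°.
n = sin 41.020° / sin 30° = 0.6563 / 0.5000 = 1.3126.

1.313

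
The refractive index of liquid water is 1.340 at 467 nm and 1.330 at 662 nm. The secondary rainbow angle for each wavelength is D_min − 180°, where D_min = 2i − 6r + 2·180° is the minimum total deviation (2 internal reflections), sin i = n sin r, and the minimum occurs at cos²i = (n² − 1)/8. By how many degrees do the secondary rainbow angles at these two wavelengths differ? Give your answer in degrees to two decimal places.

At 467 nm (n = 1.340): cos²i = 0.09945 → i = 71.618°, r = 45.088°, D_min = 232.709°, rainbow angle = 52.709°.
At 662 nm (n = 1.330): cos²i = 0.09611 → i = 71.940°, r = 45.630°, D_min = 230.101°, rainbow angle = 50.101°.
Angular width = |52.709° − 50.101°| = 2.608°.

2.61°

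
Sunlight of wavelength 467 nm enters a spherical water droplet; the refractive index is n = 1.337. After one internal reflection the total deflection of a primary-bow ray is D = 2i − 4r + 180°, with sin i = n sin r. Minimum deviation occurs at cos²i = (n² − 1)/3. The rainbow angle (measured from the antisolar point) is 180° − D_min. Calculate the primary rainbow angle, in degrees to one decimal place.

cos²i = (1.78757 − 1)/3 = 0.26252; i = arccos(0.51237) = 59.178°.
sin r = sin 59.178°/1.337 = 0.64231; r = 39.964°.
D_min = 2·59.178° − 4·39.964° + 180° = 138.500°.
Rainbow angle = 180° − D_min = 41.500°.

41.5°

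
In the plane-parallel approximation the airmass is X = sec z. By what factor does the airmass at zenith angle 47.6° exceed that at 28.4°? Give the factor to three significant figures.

1.30

X(47.6°)/X(28.4°) = sec 47.6° / sec 28.4° = cos 28.4° / cos 47.6° = 0.8796/0.6743 = 1.3045.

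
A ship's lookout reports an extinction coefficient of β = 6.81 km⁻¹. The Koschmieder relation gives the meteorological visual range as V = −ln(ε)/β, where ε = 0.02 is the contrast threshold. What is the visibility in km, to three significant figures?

0.574 km

V = −ln(0.02) / 6.81 = 3.912 / 6.81 = 0.5745 km.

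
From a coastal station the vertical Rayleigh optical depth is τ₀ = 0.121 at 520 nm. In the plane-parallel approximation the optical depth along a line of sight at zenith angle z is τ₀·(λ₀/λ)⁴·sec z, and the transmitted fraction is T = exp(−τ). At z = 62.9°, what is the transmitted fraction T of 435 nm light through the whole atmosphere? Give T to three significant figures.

sec 62.9° = 2.1952.
τ = 0.121 × (520/435)⁴ × 2.1952 = 0.121 × 2.0420 × 2.1952 = 0.5424.
T = exp(−0.5424) = 0.5814.

0.581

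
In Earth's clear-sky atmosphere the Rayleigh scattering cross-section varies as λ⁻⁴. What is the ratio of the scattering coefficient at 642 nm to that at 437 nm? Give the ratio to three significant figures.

Rayleigh scattering ∝ λ⁻⁴, so the ratio of coefficients is the inverse fourth power of the wavelength ratio.
σ(642)/σ(437) = (437/642)⁴ = (0.6807)⁴ = 0.2147.

0.215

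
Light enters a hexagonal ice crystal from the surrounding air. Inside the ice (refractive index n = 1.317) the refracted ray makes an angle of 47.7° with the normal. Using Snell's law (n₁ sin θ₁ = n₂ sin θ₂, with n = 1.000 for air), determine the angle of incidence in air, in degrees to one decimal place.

76.9°

Snell: sin θ_i = n · sin θ_r = 1.317 × sin 47.7° = 1.317 × 0.7396 = 0.9741.
θ_i = arcsin(0.9741) = 76.93°.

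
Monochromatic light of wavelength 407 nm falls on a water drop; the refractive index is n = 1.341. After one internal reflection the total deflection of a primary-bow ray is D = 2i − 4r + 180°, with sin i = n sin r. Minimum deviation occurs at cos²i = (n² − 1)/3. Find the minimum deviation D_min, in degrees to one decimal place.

cos²i = (1.79828 − 1)/3 = 0.26609; i = arccos(0.51584) = 58.946°.
sin r = sin 58.946°/1.341 = 0.63884; r = 39.705°.
D_min = 2·58.946° − 4·39.705° + 180° = 139.071°.

139.1°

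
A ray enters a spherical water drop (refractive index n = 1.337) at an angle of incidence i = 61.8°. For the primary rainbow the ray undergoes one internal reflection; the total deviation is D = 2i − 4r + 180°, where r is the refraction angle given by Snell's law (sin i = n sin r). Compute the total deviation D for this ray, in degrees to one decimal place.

138.7°

sin r = sin 61.8° / 1.337 = 0.8813/1.337 = 0.6592; r = 41.24°.
D = 2·61.8° − 4·41.24° + 180° = 123.60° − 164.94° + 180° = 138.66°.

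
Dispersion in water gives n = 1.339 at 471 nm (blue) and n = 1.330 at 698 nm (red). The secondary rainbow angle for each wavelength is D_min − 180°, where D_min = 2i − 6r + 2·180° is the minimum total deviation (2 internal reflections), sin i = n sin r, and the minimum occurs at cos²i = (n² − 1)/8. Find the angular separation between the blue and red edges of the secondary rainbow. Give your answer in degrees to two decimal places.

2.35°

At 471 nm (n = 1.339): cos²i = 0.09912 → i = 71.650°, r = 45.141°, D_min = 232.451°, rainbow angle = 52.451°.
At 698 nm (n = 1.330): cos²i = 0.09611 → i = 71.940°, r = 45.630°, D_min = 230.101°, rainbow angle = 50.101°.
Angular width = |52.451° − 50.101°| = 2.350°.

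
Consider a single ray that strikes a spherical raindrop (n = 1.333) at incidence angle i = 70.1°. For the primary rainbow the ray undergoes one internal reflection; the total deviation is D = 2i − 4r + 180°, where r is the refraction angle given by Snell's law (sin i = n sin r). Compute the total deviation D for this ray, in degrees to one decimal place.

sin r = sin 70.1° / 1.333 = 0.9403/1.333 = 0.7054; r = 44.86°.
D = 2·70.1° − 4·44.86° + 180° = 140.20° − 179.45° + 180° = 140.75°.

140.8°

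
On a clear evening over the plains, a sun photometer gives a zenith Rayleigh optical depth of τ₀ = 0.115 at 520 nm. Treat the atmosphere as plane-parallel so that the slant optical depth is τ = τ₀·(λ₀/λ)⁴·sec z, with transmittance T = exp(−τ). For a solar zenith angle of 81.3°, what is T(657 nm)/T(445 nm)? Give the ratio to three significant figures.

Airmass: sec 81.3° = 6.6111.
τ(657 nm) = 0.115 × (520/657)⁴ × 6.6111 = 0.115 × 0.3924 × 6.6111 = 0.2983.
τ(445 nm) = 0.115 × (520/445)⁴ × 6.6111 = 0.115 × 1.8645 × 6.6111 = 1.4176.
T(657)/T(445) = exp(τ_B − τ_A) = exp(1.1192) = 3.0625.

3.06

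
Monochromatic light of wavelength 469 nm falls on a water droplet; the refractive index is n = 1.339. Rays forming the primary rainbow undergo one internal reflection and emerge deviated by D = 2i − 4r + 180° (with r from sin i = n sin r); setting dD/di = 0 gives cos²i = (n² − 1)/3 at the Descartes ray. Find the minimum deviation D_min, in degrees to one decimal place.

138.8°

cos²i = (1.79292 − 1)/3 = 0.26431; i = arccos(0.51411) = 59.062°.
sin r = sin 59.062°/1.339 = 0.64057; r = 39.834°.
D_min = 2·59.062° − 4·39.834° + 180° = 138.786°.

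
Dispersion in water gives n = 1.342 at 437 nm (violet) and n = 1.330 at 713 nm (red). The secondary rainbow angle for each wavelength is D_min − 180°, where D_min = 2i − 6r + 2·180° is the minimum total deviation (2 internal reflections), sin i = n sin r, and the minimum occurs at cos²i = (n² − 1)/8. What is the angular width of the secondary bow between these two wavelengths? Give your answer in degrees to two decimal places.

At 437 nm (n = 1.342): cos²i = 0.10012 → i = 71.554°, r = 44.981°, D_min = 233.222°, rainbow angle = 53.222°.
At 713 nm (n = 1.330): cos²i = 0.09611 → i = 71.940°, r = 45.630°, D_min = 230.101°, rainbow angle = 50.101°.
Angular width = |53.222° − 50.101°| = 3.121°.

3.12°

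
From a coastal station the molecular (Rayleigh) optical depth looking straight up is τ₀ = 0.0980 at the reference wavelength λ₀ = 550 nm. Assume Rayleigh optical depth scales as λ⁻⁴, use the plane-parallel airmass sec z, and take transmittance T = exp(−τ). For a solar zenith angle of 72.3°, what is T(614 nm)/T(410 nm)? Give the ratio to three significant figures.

2.31

Airmass: sec 72.3° = 3.2891.
τ(614 nm) = 0.0980 × (550/614)⁴ × 3.2891 = 0.0980 × 0.6438 × 3.2891 = 0.2075.
τ(410 nm) = 0.0980 × (550/410)⁴ × 3.2891 = 0.0980 × 3.2383 × 3.2891 = 1.0438.
T(614)/T(410) = exp(τ_B − τ_A) = exp(0.8363) = 2.3078.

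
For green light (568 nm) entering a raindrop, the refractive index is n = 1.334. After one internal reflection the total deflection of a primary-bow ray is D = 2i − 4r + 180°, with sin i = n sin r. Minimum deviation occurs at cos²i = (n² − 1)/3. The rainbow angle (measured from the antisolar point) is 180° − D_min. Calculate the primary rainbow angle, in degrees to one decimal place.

cos²i = (1.77956 − 1)/3 = 0.25985; i = arccos(0.50976) = 59.352°.
sin r = sin 59.352°/1.334 = 0.64492; r = 40.159°.
D_min = 2·59.352° − 4·40.159° + 180° = 138.067°.
Rainbow angle = 180° − D_min = 41.933°.

41.9°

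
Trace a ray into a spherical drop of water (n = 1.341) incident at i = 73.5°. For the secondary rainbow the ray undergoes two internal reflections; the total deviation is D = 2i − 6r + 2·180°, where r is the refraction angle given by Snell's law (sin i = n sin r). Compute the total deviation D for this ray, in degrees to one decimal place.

233.1°

sin r = sin 73.5° / 1.341 = 0.9588/1.341 = 0.7150; r = 45.64°.
D = 2·73.5° − 6·45.64° + 2·180° = 147.00° − 273.86° + 360° = 233.14°.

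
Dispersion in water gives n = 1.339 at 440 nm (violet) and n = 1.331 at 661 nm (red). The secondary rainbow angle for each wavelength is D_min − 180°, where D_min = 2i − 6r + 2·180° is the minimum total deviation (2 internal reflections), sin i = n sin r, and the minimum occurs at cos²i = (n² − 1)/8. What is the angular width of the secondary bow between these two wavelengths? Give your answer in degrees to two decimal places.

2.09°

At 440 nm (n = 1.339): cos²i = 0.09912 → i = 71.650°, r = 45.141°, D_min = 232.451°, rainbow angle = 52.451°.
At 661 nm (n = 1.331): cos²i = 0.09645 → i = 71.907°, r = 45.575°, D_min = 230.365°, rainbow angle = 50.365°.
Angular width = |52.451° − 50.365°| = 2.086°.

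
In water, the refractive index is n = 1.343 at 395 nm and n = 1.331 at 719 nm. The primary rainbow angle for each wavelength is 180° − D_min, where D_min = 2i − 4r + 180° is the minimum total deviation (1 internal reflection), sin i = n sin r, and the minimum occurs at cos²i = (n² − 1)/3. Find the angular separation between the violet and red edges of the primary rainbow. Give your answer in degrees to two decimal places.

At 395 nm (n = 1.343): cos²i = 0.26788 → i = 58.830°, r = 39.577°, D_min = 139.354°, rainbow angle = 40.646°.
At 719 nm (n = 1.331): cos²i = 0.25719 → i = 59.527°, r = 40.356°, D_min = 137.630°, rainbow angle = 42.370°.
Angular width = |40.646° − 42.370°| = 1.724°.

1.72°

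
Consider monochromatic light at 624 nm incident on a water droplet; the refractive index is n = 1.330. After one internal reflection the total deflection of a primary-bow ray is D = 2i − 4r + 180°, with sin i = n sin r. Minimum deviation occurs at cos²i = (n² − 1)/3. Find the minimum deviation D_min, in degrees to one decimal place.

137.5°

cos²i = (1.76890 − 1)/3 = 0.25630; i = arccos(0.50626) = 59.585°.
sin r = sin 59.585°/1.330 = 0.64841; r = 40.422°.
D_min = 2·59.585° − 4·40.422° + 180° = 137.484°.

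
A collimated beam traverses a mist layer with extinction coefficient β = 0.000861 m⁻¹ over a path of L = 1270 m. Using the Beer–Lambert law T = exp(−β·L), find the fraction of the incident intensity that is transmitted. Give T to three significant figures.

0.335

τ = β·L = 0.000861 × 1270 = 1.0935.
T = exp(−1.0935) = 0.3351.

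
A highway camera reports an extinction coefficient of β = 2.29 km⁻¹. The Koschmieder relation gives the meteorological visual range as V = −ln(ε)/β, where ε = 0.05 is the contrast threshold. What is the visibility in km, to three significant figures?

V = −ln(0.05) / 2.29 = 2.996 / 2.29 = 1.3082 km.

1.31 km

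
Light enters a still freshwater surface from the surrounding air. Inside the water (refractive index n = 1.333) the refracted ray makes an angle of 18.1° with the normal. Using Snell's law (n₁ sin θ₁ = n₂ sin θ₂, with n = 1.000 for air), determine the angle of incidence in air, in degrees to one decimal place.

Snell: sin θ_i = n · sin θ_r = 1.333 × sin 18.1° = 1.333 × 0.3107 = 0.4141.
θ_i = arcsin(0.4141) = 24.46°.

24.5°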